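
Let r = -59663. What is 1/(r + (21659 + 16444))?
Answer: -1/21560 ≈ -4.6382e-5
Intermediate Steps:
1/(r + (21659 + 16444)) = 1/(-59663 + (21659 + 16444)) = 1/(-59663 + 38103) = 1/(-21560) = -1/21560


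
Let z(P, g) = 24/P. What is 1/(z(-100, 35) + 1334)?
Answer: 25/33344 ≈ 0.00074976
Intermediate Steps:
1/(z(-100, 35) + 1334) = 1/(24/(-100) + 1334) = 1/(24*(-1/100) + 1334) = 1/(-6/25 + 1334) = 1/(33344/25) = 25/33344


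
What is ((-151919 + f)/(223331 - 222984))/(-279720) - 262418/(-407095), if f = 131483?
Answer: 32665840693/50658713910 ≈ 0.64482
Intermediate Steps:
((-151919 + f)/(223331 - 222984))/(-279720) - 262418/(-407095) = ((-151919 + 131483)/(223331 - 222984))/(-279720) - 262418/(-407095) = -20436/347*(-1/279720) - 262418*(-1/407095) = -20436*1/347*(-1/279720) + 20186/31315 = -20436/347*(-1/279720) + 20186/31315 = 1703/8088570 + 20186/31315 = 32665840693/50658713910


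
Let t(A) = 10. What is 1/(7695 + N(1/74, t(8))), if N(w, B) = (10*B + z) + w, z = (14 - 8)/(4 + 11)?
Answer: 370/2884303 ≈ 0.00012828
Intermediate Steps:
z = ⅖ (z = 6/15 = 6*(1/15) = ⅖ ≈ 0.40000)
N(w, B) = ⅖ + w + 10*B (N(w, B) = (10*B + ⅖) + w = (⅖ + 10*B) + w = ⅖ + w + 10*B)
1/(7695 + N(1/74, t(8))) = 1/(7695 + (⅖ + 1/74 + 10*10)) = 1/(7695 + (⅖ + 1/74 + 100)) = 1/(7695 + 37153/370) = 1/(2884303/370) = 370/2884303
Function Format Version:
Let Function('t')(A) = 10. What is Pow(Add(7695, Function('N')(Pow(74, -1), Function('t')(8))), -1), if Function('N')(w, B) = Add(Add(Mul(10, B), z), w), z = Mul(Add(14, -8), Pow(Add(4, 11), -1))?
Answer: Rational(370, 2884303) ≈ 0.00012828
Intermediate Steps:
z = Rational(2, 5) (z = Mul(6, Pow(15, -1)) = Mul(6, Rational(1, 15)) = Rational(2, 5) ≈ 0.40000)
Function('N')(w, B) = Add(Rational(2, 5), w, Mul(10, B)) (Function('N')(w, B) = Add(Add(Mul(10, B), Rational(2, 5)), w) = Add(Add(Rational(2, 5), Mul(10, B)), w) = Add(Rational(2, 5), w, Mul(10, B)))
Pow(Add(7695, Function('N')(Pow(74, -1), Function('t')(8))), -1) = Pow(Add(7695, Add(Rational(2, 5), Pow(74, -1), Mul(10, 10))), -1) = Pow(Add(7695, Add(Rational(2, 5), Rational(1, 74), 100)), -1) = Pow(Add(7695, Rational(37153, 370)), -1) = Pow(Rational(2884303, 370), -1) = Rational(370, 2884303)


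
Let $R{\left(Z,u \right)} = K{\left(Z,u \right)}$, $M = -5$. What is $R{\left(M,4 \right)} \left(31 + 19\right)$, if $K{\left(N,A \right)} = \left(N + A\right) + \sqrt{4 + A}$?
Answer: $-50 + 100 \sqrt{2} \approx 91.421$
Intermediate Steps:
$K{\left(N,A \right)} = A + N + \sqrt{4 + A}$ ($K{\left(N,A \right)} = \left(A + N\right) + \sqrt{4 + A} = A + N + \sqrt{4 + A}$)
$R{\left(Z,u \right)} = Z + u + \sqrt{4 + u}$ ($R{\left(Z,u \right)} = u + Z + \sqrt{4 + u} = Z + u + \sqrt{4 + u}$)
$R{\left(M,4 \right)} \left(31 + 19\right) = \left(-5 + 4 + \sqrt{4 + 4}\right) \left(31 + 19\right) = \left(-5 + 4 + \sqrt{8}\right) 50 = \left(-5 + 4 + 2 \sqrt{2}\right) 50 = \left(-1 + 2 \sqrt{2}\right) 50 = -50 + 100 \sqrt{2}$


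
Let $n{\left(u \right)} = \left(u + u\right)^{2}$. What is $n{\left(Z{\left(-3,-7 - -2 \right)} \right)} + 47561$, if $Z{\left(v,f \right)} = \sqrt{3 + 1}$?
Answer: $47577$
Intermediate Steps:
$Z{\left(v,f \right)} = 2$ ($Z{\left(v,f \right)} = \sqrt{4} = 2$)
$n{\left(u \right)} = 4 u^{2}$ ($n{\left(u \right)} = \left(2 u\right)^{2} = 4 u^{2}$)
$n{\left(Z{\left(-3,-7 - -2 \right)} \right)} + 47561 = 4 \cdot 2^{2} + 47561 = 4 \cdot 4 + 47561 = 16 + 47561 = 47577$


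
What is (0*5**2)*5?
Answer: 0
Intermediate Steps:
(0*5**2)*5 = (0*25)*5 = 0*5 = 0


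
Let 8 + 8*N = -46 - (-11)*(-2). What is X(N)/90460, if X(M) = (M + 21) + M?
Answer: 1/45230 ≈ 2.2109e-5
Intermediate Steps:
N = -19/2 (N = -1 + (-46 - (-11)*(-2))/8 = -1 + (-46 - 1*22)/8 = -1 + (-46 - 22)/8 = -1 + (1/8)*(-68) = -1 - 17/2 = -19/2 ≈ -9.5000)
X(M) = 21 + 2*M (X(M) = (21 + M) + M = 21 + 2*M)
X(N)/90460 = (21 + 2*(-19/2))/90460 = (21 - 19)*(1/90460) = 2*(1/90460) = 1/45230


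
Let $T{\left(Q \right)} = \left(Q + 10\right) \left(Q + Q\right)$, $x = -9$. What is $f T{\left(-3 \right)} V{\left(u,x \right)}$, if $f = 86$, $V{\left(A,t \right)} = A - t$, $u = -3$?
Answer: $-21672$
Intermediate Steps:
$T{\left(Q \right)} = 2 Q \left(10 + Q\right)$ ($T{\left(Q \right)} = \left(10 + Q\right) 2 Q = 2 Q \left(10 + Q\right)$)
$f T{\left(-3 \right)} V{\left(u,x \right)} = 86 \cdot 2 \left(-3\right) \left(10 - 3\right) \left(-3 - -9\right) = 86 \cdot 2 \left(-3\right) 7 \left(-3 + 9\right) = 86 \left(-42\right) 6 = \left(-3612\right) 6 = -21672$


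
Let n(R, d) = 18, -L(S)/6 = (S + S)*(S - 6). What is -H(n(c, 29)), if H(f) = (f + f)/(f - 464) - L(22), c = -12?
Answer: -941934/223 ≈ -4223.9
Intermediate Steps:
L(S) = -12*S*(-6 + S) (L(S) = -6*(S + S)*(S - 6) = -6*2*S*(-6 + S) = -12*S*(-6 + S))
H(f) = 4224 + 2*f/(-464 + f) (H(f) = (f + f)/(f - 464) - 12*22*(6 - 1*22) = (2*f)/(-464 + f) - 12*22*(6 - 22) = 2*f/(-464 + f) - 12*22*(-16) = 2*f/(-464 + f) - 1*(-4224) = 2*f/(-464 + f) + 4224 = 4224 + 2*f/(-464 + f))
-H(n(c, 29)) = -2*(-979968 + 2113*18)/(-464 + 18) = -2*(-979968 + 38034)/(-446) = -2*(-1)*(-941934)/446 = -1*941934/223 = -941934/223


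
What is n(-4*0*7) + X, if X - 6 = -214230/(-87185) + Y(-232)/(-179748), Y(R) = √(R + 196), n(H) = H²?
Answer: 147468/17437 - I/29958 ≈ 8.4572 - 3.338e-5*I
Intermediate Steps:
Y(R) = √(196 + R)
X = 147468/17437 - I/29958 (X = 6 + (-214230/(-87185) + √(196 - 232)/(-179748)) = 6 + (-214230*(-1/87185) + √(-36)*(-1/179748)) = 6 + (42846/17437 + (6*I)*(-1/179748)) = 6 + (42846/17437 - I/29958) = 147468/17437 - I/29958 ≈ 8.4572 - 3.338e-5*I)
n(-4*0*7) + X = (-4*0*7)² + (147468/17437 - I/29958) = (0*7)² + (147468/17437 - I/29958) = 0² + (147468/17437 - I/29958) = 0 + (147468/17437 - I/29958) = 147468/17437 - I/29958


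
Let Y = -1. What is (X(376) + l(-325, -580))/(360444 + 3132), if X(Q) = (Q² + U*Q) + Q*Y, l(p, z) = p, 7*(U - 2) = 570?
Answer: 1204309/2545032 ≈ 0.47320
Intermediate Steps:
U = 584/7 (U = 2 + (⅐)*570 = 2 + 570/7 = 584/7 ≈ 83.429)
X(Q) = Q² + 577*Q/7 (X(Q) = (Q² + 584*Q/7) + Q*(-1) = (Q² + 584*Q/7) - Q = Q² + 577*Q/7)
(X(376) + l(-325, -580))/(360444 + 3132) = ((⅐)*376*(577 + 7*376) - 325)/(360444 + 3132) = ((⅐)*376*(577 + 2632) - 325)/363576 = ((⅐)*376*3209 - 325)*(1/363576) = (1206584/7 - 325)*(1/363576) = (1204309/7)*(1/363576) = 1204309/2545032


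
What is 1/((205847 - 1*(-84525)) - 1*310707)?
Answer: -1/20335 ≈ -4.9176e-5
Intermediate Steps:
1/((205847 - 1*(-84525)) - 1*310707) = 1/((205847 + 84525) - 310707) = 1/(290372 - 310707) = 1/(-20335) = -1/20335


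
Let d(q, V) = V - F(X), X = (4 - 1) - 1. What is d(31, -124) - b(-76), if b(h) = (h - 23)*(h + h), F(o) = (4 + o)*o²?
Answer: -15196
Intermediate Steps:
X = 2 (X = 3 - 1 = 2)
F(o) = o²*(4 + o)
b(h) = 2*h*(-23 + h) (b(h) = (-23 + h)*(2*h) = 2*h*(-23 + h))
d(q, V) = -24 + V (d(q, V) = V - 2²*(4 + 2) = V - 4*6 = V - 1*24 = V - 24 = -24 + V)
d(31, -124) - b(-76) = (-24 - 124) - 2*(-76)*(-23 - 76) = -148 - 2*(-76)*(-99) = -148 - 1*15048 = -148 - 15048 = -15196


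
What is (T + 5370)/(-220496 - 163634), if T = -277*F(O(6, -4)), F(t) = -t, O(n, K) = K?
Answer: -2131/192065 ≈ -0.011095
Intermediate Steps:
T = -1108 (T = -(-277)*(-4) = -277*4 = -1108)
(T + 5370)/(-220496 - 163634) = (-1108 + 5370)/(-220496 - 163634) = 4262/(-384130) = 4262*(-1/384130) = -2131/192065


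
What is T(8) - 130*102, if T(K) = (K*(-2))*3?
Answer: -13308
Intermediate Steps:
T(K) = -6*K (T(K) = -2*K*3 = -6*K)
T(8) - 130*102 = -6*8 - 130*102 = -48 - 13260 = -13308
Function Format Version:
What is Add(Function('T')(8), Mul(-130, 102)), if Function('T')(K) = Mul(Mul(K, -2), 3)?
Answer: -13308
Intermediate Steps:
Function('T')(K) = Mul(-6, K) (Function('T')(K) = Mul(Mul(-2, K), 3) = Mul(-6, K))
Add(Function('T')(8), Mul(-130, 102)) = Add(Mul(-6, 8), Mul(-130, 102)) = Add(-48, -13260) = -13308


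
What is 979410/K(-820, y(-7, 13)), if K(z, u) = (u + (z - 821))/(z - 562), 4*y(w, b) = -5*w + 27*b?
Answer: 2707089240/3089 ≈ 8.7636e+5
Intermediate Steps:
y(w, b) = -5*w/4 + 27*b/4 (y(w, b) = (-5*w + 27*b)/4 = -5*w/4 + 27*b/4)
K(z, u) = (-821 + u + z)/(-562 + z) (K(z, u) = (u + (-821 + z))/(-562 + z) = (-821 + u + z)/(-562 + z))
979410/K(-820, y(-7, 13)) = 979410/(((-821 + (-5/4*(-7) + (27/4)*13) - 820)/(-562 - 820))) = 979410/(((-821 + (35/4 + 351/4) - 820)/(-1382))) = 979410/((-(-821 + 193/2 - 820)/1382)) = 979410/((-1/1382*(-3089/2))) = 979410/(3089/2764) = 979410*(2764/3089) = 2707089240/3089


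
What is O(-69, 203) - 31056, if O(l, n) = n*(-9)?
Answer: -32883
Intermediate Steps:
O(l, n) = -9*n
O(-69, 203) - 31056 = -9*203 - 31056 = -1827 - 31056 = -32883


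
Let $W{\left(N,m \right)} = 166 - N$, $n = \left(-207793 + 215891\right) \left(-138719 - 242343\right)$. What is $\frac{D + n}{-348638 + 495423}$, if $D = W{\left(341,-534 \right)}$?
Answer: $- \frac{3085840251}{146785} \approx -21023.0$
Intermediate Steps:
$n = -3085840076$ ($n = 8098 \left(-381062\right) = -3085840076$)
$D = -175$ ($D = 166 - 341 = -175$)
$\frac{D + n}{-348638 + 495423} = \frac{-175 - 3085840076}{-348638 + 495423} = - \frac{3085840251}{146785}$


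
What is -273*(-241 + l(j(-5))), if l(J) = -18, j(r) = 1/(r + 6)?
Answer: 70707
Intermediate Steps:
j(r) = 1/(6 + r)
-273*(-241 + l(j(-5))) = -273*(-241 - 18) = -273*(-259) = 70707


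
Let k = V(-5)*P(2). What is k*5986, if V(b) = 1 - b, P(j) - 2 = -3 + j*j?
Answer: 107748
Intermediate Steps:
P(j) = -1 + j² (P(j) = 2 + (-3 + j*j) = 2 + (-3 + j²) = -1 + j²)
k = 18 (k = (1 - 1*(-5))*(-1 + 2²) = (1 + 5)*(-1 + 4) = 6*3 = 18)
k*5986 = 18*5986 = 107748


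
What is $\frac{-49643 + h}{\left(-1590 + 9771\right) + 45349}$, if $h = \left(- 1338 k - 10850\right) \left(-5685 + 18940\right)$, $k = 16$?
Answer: $- \frac{427629433}{53530} \approx -7988.6$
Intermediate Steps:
$h = -427579790$ ($h = \left(\left(-1338\right) 16 - 10850\right) \left(-5685 + 18940\right) = \left(-21408 - 10850\right) 13255 = \left(-32258\right) 13255 = -427579790$)
$\frac{-49643 + h}{\left(-1590 + 9771\right) + 45349} = \frac{-49643 - 427579790}{\left(-1590 + 9771\right) + 45349} = - \frac{427629433}{8181 + 45349} = - \frac{427629433}{53530}$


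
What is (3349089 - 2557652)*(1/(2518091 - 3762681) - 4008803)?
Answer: -3948729386631822927/1244590 ≈ -3.1727e+12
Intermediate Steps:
(3349089 - 2557652)*(1/(2518091 - 3762681) - 4008803) = 791437*(1/(-1244590) - 4008803) = 791437*(-1/1244590 - 4008803) = 791437*(-4989316125771/1244590) = -3948729386631822927/1244590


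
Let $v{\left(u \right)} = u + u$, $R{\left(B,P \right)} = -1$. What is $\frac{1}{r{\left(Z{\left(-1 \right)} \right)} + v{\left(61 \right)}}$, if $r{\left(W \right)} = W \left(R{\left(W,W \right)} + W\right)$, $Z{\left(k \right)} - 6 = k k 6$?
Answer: $\frac{1}{254} \approx 0.003937$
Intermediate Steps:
$Z{\left(k \right)} = 6 + 6 k^{2}$ ($Z{\left(k \right)} = 6 + k k 6 = 6 + k^{2} \cdot 6 = 6 + 6 k^{2}$)
$v{\left(u \right)} = 2 u$
$r{\left(W \right)} = W \left(-1 + W\right)$
$\frac{1}{r{\left(Z{\left(-1 \right)} \right)} + v{\left(61 \right)}} = \frac{1}{\left(6 + 6 \left(-1\right)^{2}\right) \left(-1 + \left(6 + 6 \left(-1\right)^{2}\right)\right) + 2 \cdot 61} = \frac{1}{\left(6 + 6 \cdot 1\right) \left(-1 + \left(6 + 6 \cdot 1\right)\right) + 122} = \frac{1}{\left(6 + 6\right) \left(-1 + \left(6 + 6\right)\right) + 122} = \frac{1}{12 \left(-1 + 12\right) + 122} = \frac{1}{12 \cdot 11 + 122} = \frac{1}{132 + 122} = \frac{1}{254}$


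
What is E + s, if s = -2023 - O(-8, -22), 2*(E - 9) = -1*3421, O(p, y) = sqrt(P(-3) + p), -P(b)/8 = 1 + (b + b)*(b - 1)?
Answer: -7449/2 - 4*I*sqrt(13) ≈ -3724.5 - 14.422*I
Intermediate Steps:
P(b) = -8 - 16*b*(-1 + b) (P(b) = -8*(1 + (b + b)*(b - 1)) = -8*(1 + (2*b)*(-1 + b)) = -8*(1 + 2*b*(-1 + b)) = -8 - 16*b*(-1 + b))
O(p, y) = sqrt(-200 + p) (O(p, y) = sqrt((-8 - 16*(-3)**2 + 16*(-3)) + p) = sqrt((-8 - 16*9 - 48) + p) = sqrt((-8 - 144 - 48) + p) = sqrt(-200 + p))
E = -3403/2 (E = 9 + (-1*3421)/2 = 9 + (1/2)*(-3421) = 9 - 3421/2 = -3403/2 ≈ -1701.5)
s = -2023 - 4*I*sqrt(13) (s = -2023 - sqrt(-200 - 8) = -2023 - sqrt(-208) = -2023 - 4*I*sqrt(13) ≈ -2023.0 - 14.422*I)
E + s = -3403/2 + (-2023 - 4*I*sqrt(13)) = -7449/2 - 4*I*sqrt(13)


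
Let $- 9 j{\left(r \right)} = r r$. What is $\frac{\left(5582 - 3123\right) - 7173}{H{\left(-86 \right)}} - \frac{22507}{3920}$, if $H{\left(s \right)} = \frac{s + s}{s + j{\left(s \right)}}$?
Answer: $- \frac{877949363}{35280} \approx -24885.0$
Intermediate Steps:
$j{\left(r \right)} = - \frac{r^{2}}{9}$ ($j{\left(r \right)} = - \frac{r r}{9} = - \frac{r^{2}}{9}$)
$H{\left(s \right)} = \frac{2 s}{s - \frac{s^{2}}{9}}$ ($H{\left(s \right)} = \frac{s + s}{s - \frac{s^{2}}{9}} = \frac{2 s}{s - \frac{s^{2}}{9}}$)
$\frac{\left(5582 - 3123\right) - 7173}{H{\left(-86 \right)}} - \frac{22507}{3920} = \frac{\left(5582 - 3123\right) - 7173}{\left(-18\right) \frac{1}{-9 - 86}} - \frac{22507}{3920} = \frac{2459 - 7173}{\left(-18\right) \frac{1}{-95}} - \frac{22507}{3920} = - \frac{4714}{\left(-18\right) \left(- \frac{1}{95}\right)} - \frac{22507}{3920} = - \frac{4714}{\frac{18}{95}} - \frac{22507}{3920} = \left(-4714\right) \frac{95}{18} - \frac{22507}{3920} = - \frac{223915}{9} - \frac{22507}{3920} = - \frac{877949363}{35280}$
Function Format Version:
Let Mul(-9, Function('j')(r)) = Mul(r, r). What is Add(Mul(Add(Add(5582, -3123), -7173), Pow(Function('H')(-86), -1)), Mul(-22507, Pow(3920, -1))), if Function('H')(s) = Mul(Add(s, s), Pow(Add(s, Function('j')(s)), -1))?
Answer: Rational(-877949363, 35280) ≈ -24885.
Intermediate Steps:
Function('j')(r) = Mul(Rational(-1, 9), Pow(r, 2)) (Function('j')(r) = Mul(Rational(-1, 9), Mul(r, r)) = Mul(Rational(-1, 9), Pow(r, 2)))
Function('H')(s) = Mul(2, s, Pow(Add(s, Mul(Rational(-1, 9), Pow(s, 2))), -1)) (Function('H')(s) = Mul(Add(s, s), Pow(Add(s, Mul(Rational(-1, 9), Pow(s, 2))), -1)) = Mul(Mul(2, s), Pow(Add(s, Mul(Rational(-1, 9), Pow(s, 2))), -1)) = Mul(2, s, Pow(Add(s, Mul(Rational(-1, 9), Pow(s, 2))), -1)))
Add(Mul(Add(Add(5582, -3123), -7173), Pow(Function('H')(-86), -1)), Mul(-22507, Pow(3920, -1))) = Add(Mul(Add(Add(5582, -3123), -7173), Pow(Mul(-18, Pow(Add(-9, -86), -1)), -1)), Mul(-22507, Pow(3920, -1))) = Add(Mul(Add(2459, -7173), Pow(Mul(-18, Pow(-95, -1)), -1)), Mul(-22507, Rational(1, 3920))) = Add(Mul(-4714, Pow(Mul(-18, Rational(-1, 95)), -1)), Rational(-22507, 3920)) = Add(Mul(-4714, Pow(Rational(18, 95), -1)), Rational(-22507, 3920)) = Add(Mul(-4714, Rational(95, 18)), Rational(-22507, 3920)) = Add(Rational(-223915, 9), Rational(-22507, 3920)) = Rational(-877949363, 35280)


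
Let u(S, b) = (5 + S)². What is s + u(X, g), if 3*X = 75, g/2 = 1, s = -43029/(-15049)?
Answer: 13587129/15049 ≈ 902.86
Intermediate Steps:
s = 43029/15049 (s = -43029*(-1/15049) = 43029/15049 ≈ 2.8593)
g = 2 (g = 2*1 = 2)
X = 25 (X = (⅓)*75 = 25)
s + u(X, g) = 43029/15049 + (5 + 25)² = 43029/15049 + 30² = 43029/15049 + 900 = 13587129/15049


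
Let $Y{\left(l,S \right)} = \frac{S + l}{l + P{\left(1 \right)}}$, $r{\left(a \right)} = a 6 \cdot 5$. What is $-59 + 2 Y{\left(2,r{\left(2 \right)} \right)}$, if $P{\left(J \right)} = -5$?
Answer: $- \frac{301}{3} \approx -100.33$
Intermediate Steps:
$r{\left(a \right)} = 30 a$ ($r{\left(a \right)} = 6 a 5 = 30 a$)
$Y{\left(l,S \right)} = \frac{S + l}{-5 + l}$ ($Y{\left(l,S \right)} = \frac{S + l}{l - 5} = \frac{S + l}{-5 + l}$)
$-59 + 2 Y{\left(2,r{\left(2 \right)} \right)} = -59 + 2 \frac{30 \cdot 2 + 2}{-5 + 2} = -59 + 2 \frac{60 + 2}{-3} = -59 + 2 \left(\left(- \frac{1}{3}\right) 62\right) = -59 + 2 \left(- \frac{62}{3}\right) = -59 - \frac{124}{3} = - \frac{301}{3}$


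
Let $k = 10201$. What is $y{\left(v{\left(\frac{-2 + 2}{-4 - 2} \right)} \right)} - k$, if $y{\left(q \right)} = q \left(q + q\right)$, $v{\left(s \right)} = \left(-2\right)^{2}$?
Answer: $-10169$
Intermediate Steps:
$v{\left(s \right)} = 4$
$y{\left(q \right)} = 2 q^{2}$ ($y{\left(q \right)} = q 2 q = 2 q^{2}$)
$y{\left(v{\left(\frac{-2 + 2}{-4 - 2} \right)} \right)} - k = 2 \cdot 4^{2} - 10201 = 2 \cdot 16 - 10201 = 32 - 10201 = -10169$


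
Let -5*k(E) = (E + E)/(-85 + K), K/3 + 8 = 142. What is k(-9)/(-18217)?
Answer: -18/28873945 ≈ -6.2340e-7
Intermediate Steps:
K = 402 (K = -24 + 3*142 = -24 + 426 = 402)
k(E) = -2*E/1585 (k(E) = -(E + E)/(5*(-85 + 402)) = -2*E/(5*317) = -2*E/1585)
k(-9)/(-18217) = -2/1585*(-9)/(-18217) = (18/1585)*(-1/18217) = -18/28873945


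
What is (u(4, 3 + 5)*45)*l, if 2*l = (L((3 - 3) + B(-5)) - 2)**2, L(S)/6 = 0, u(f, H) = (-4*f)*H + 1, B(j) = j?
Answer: -11430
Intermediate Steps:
u(f, H) = 1 - 4*H*f (u(f, H) = -4*H*f + 1 = 1 - 4*H*f)
L(S) = 0 (L(S) = 6*0 = 0)
l = 2 (l = (0 - 2)**2/2 = (1/2)*(-2)**2 = (1/2)*4 = 2)
(u(4, 3 + 5)*45)*l = ((1 - 4*(3 + 5)*4)*45)*2 = ((1 - 4*8*4)*45)*2 = ((1 - 128)*45)*2 = -127*45*2 = -5715*2 = -11430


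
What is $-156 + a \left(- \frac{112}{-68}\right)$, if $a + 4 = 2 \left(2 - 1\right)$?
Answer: $- \frac{2708}{17} \approx -159.29$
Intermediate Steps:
$a = -2$ ($a = -4 + 2 \left(2 - 1\right) = -4 + 2 \cdot 1 = -4 + 2 = -2$)
$-156 + a \left(- \frac{112}{-68}\right) = -156 - 2 \left(- \frac{112}{-68}\right) = -156 - 2 \left(\left(-112\right) \left(- \frac{1}{68}\right)\right) = -156 - \frac{56}{17} = - \frac{2708}{17}$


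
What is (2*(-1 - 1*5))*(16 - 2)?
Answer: -168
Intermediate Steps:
(2*(-1 - 1*5))*(16 - 2) = (2*(-1 - 5))*14 = (2*(-6))*14 = -12*14 = -168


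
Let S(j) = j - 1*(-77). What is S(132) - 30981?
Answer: -30772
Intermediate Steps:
S(j) = 77 + j (S(j) = j + 77 = 77 + j)
S(132) - 30981 = (77 + 132) - 30981 = 209 - 30981 = -30772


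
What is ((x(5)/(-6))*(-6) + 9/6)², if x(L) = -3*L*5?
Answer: 21609/4 ≈ 5402.3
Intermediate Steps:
x(L) = -15*L
((x(5)/(-6))*(-6) + 9/6)² = ((-15*5/(-6))*(-6) + 9/6)² = (-75*(-⅙)*(-6) + 9*(⅙))² = ((25/2)*(-6) + 3/2)² = (-75 + 3/2)² = (-147/2)² = 21609/4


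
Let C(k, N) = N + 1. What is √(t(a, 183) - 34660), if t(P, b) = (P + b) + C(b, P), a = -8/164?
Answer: 4*I*√3622145/41 ≈ 185.68*I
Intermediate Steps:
a = -2/41 (a = -8*1/164 = -2/41 ≈ -0.048781)
C(k, N) = 1 + N
t(P, b) = 1 + b + 2*P (t(P, b) = (P + b) + (1 + P) = 1 + b + 2*P)
√(t(a, 183) - 34660) = √((1 + 183 + 2*(-2/41)) - 34660) = √((1 + 183 - 4/41) - 34660) = √(7540/41 - 34660) = √(-1413520/41) = 4*I*√3622145/41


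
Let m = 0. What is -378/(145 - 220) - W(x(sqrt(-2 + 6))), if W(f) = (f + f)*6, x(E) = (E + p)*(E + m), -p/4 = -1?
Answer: -3474/25 ≈ -138.96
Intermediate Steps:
p = 4 (p = -4*(-1) = 4)
x(E) = E*(4 + E) (x(E) = (E + 4)*(E + 0) = (4 + E)*E = E*(4 + E))
W(f) = 12*f (W(f) = (2*f)*6 = 12*f)
-378/(145 - 220) - W(x(sqrt(-2 + 6))) = -378/(145 - 220) - 12*sqrt(-2 + 6)*(4 + sqrt(-2 + 6)) = -378/(-75) - 12*sqrt(4)*(4 + sqrt(4)) = -378*(-1/75) - 12*2*(4 + 2) = 126/25 - 12*2*6 = 126/25 - 12*12 = 126/25 - 1*144 = 126/25 - 144 = -3474/25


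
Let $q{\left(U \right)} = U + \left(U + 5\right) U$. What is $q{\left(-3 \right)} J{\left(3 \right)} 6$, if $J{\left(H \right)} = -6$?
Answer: $324$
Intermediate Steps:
$q{\left(U \right)} = U + U \left(5 + U\right)$ ($q{\left(U \right)} = U + \left(5 + U\right) U = U + U \left(5 + U\right)$)
$q{\left(-3 \right)} J{\left(3 \right)} 6 = - 3 \left(6 - 3\right) \left(-6\right) 6 = \left(-3\right) 3 \left(-6\right) 6 = \left(-9\right) \left(-6\right) 6 = 54 \cdot 6 = 324$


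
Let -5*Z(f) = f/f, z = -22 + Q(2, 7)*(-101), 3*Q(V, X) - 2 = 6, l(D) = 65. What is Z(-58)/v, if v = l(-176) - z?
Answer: -3/5345 ≈ -0.00056127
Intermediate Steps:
Q(V, X) = 8/3 (Q(V, X) = ⅔ + (⅓)*6 = ⅔ + 2 = 8/3)
z = -874/3 (z = -22 + (8/3)*(-101) = -22 - 808/3 = -874/3 ≈ -291.33)
Z(f) = -⅕ (Z(f) = -f/(5*f) = -⅕*1 = -⅕)
v = 1069/3 (v = 65 - 1*(-874/3) = 65 + 874/3 = 1069/3 ≈ 356.33)
Z(-58)/v = -1/(5*1069/3) = -⅕*3/1069 = -3/5345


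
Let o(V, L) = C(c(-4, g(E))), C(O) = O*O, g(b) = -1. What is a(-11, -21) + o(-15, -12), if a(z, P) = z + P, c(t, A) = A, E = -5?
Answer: -31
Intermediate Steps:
C(O) = O**2
a(z, P) = P + z
o(V, L) = 1 (o(V, L) = (-1)**2 = 1)
a(-11, -21) + o(-15, -12) = (-21 - 11) + 1 = -32 + 1 = -31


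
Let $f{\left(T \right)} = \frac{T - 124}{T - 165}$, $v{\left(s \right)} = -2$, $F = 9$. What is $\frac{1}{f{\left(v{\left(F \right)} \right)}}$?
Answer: $\frac{167}{126} \approx 1.3254$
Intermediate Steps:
$f{\left(T \right)} = \frac{-124 + T}{-165 + T}$
$\frac{1}{f{\left(v{\left(F \right)} \right)}} = \frac{1}{\frac{1}{-165 - 2} \left(-124 - 2\right)} = \frac{1}{\frac{1}{-167} \left(-126\right)} = \frac{1}{\left(- \frac{1}{167}\right) \left(-126\right)} = \frac{1}{\frac{126}{167}} = \frac{167}{126}$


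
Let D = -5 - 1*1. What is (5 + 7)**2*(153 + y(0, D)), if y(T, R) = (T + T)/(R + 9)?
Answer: 22032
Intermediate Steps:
D = -6 (D = -5 - 1 = -6)
y(T, R) = 2*T/(9 + R) (y(T, R) = (2*T)/(9 + R) = 2*T/(9 + R))
(5 + 7)**2*(153 + y(0, D)) = (5 + 7)**2*(153 + 2*0/(9 - 6)) = 12**2*(153 + 2*0/3) = 144*(153 + 2*0*(1/3)) = 144*(153 + 0) = 144*153 = 22032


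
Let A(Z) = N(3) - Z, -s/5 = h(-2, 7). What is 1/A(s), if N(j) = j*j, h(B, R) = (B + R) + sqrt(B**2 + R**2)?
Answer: -34/169 + 5*sqrt(53)/169 ≈ 0.014204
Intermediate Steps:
h(B, R) = B + R + sqrt(B**2 + R**2)
N(j) = j**2
s = -25 - 5*sqrt(53) (s = -5*(-2 + 7 + sqrt((-2)**2 + 7**2)) = -5*(-2 + 7 + sqrt(4 + 49)) = -5*(-2 + 7 + sqrt(53)) = -5*(5 + sqrt(53)) = -25 - 5*sqrt(53) ≈ -61.401)
A(Z) = 9 - Z (A(Z) = 3**2 - Z = 9 - Z)
1/A(s) = 1/(9 - (-25 - 5*sqrt(53))) = 1/(9 + (25 + 5*sqrt(53))) = 1/(34 + 5*sqrt(53))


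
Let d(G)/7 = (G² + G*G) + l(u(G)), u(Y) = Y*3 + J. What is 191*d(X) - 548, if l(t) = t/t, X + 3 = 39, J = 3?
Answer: 3466293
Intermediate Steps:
X = 36 (X = -3 + 39 = 36)
u(Y) = 3 + 3*Y (u(Y) = Y*3 + 3 = 3*Y + 3 = 3 + 3*Y)
l(t) = 1
d(G) = 7 + 14*G² (d(G) = 7*((G² + G*G) + 1) = 7*((G² + G²) + 1) = 7*(2*G² + 1) = 7*(1 + 2*G²) = 7 + 14*G²)
191*d(X) - 548 = 191*(7 + 14*36²) - 548 = 191*(7 + 14*1296) - 548 = 191*(7 + 18144) - 548 = 191*18151 - 548 = 3466841 - 548 = 3466293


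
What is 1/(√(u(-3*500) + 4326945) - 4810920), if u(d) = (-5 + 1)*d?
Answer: -320728/1542996460897 - √4332945/23144946913455 ≈ -2.0795e-7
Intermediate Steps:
u(d) = -4*d
1/(√(u(-3*500) + 4326945) - 4810920) = 1/(√(-(-12)*500 + 4326945) - 4810920) = 1/(√(-4*(-1500) + 4326945) - 4810920) = 1/(√(6000 + 4326945) - 4810920) = 1/(√4332945 - 4810920) = 1/(-4810920 + √4332945)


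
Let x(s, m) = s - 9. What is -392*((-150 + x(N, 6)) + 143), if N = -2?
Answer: 7056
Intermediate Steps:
x(s, m) = -9 + s
-392*((-150 + x(N, 6)) + 143) = -392*((-150 + (-9 - 2)) + 143) = -392*((-150 - 11) + 143) = -392*(-161 + 143) = -392*(-18) = 7056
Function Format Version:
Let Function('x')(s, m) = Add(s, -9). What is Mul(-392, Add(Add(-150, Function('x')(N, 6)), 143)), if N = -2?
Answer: 7056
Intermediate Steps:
Function('x')(s, m) = Add(-9, s)
Mul(-392, Add(Add(-150, Function('x')(N, 6)), 143)) = Mul(-392, Add(Add(-150, Add(-9, -2)), 143)) = Mul(-392, Add(Add(-150, -11), 143)) = Mul(-392, Add(-161, 143)) = Mul(-392, -18) = 7056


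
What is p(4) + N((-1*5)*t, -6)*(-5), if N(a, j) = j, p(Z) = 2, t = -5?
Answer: 32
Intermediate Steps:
p(4) + N((-1*5)*t, -6)*(-5) = 2 - 6*(-5) = 2 + 30 = 32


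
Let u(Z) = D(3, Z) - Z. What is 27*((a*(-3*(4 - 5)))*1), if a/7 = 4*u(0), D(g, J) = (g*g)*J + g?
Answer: 6804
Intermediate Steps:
D(g, J) = g + J*g² (D(g, J) = g²*J + g = J*g² + g = g + J*g²)
u(Z) = 3 + 8*Z (u(Z) = 3*(1 + Z*3) - Z = 3*(1 + 3*Z) - Z = (3 + 9*Z) - Z = 3 + 8*Z)
a = 84 (a = 7*(4*(3 + 8*0)) = 7*(4*(3 + 0)) = 7*(4*3) = 7*12 = 84)
27*((a*(-3*(4 - 5)))*1) = 27*((84*(-3*(4 - 5)))*1) = 27*((84*(-3*(-1)))*1) = 27*((84*3)*1) = 27*(252*1) = 27*252 = 6804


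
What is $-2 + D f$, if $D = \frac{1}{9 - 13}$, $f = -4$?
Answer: $-1$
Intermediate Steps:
$D = - \frac{1}{4}$ ($D = \frac{1}{-4} = - \frac{1}{4} \approx -0.25$)
$-2 + D f = -2 - -1 = -2 + 1 = -1$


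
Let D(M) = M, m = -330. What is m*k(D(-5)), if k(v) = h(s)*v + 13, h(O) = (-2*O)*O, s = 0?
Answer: -4290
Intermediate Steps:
h(O) = -2*O²
k(v) = 13 (k(v) = (-2*0²)*v + 13 = (-2*0)*v + 13 = 0*v + 13 = 0 + 13 = 13)
m*k(D(-5)) = -330*13 = -4290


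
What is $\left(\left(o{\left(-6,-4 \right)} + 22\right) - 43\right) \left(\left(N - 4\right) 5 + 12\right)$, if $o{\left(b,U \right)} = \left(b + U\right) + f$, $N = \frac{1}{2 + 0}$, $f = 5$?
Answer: $143$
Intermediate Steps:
$N = \frac{1}{2} \approx 0.5$
$o{\left(b,U \right)} = 5 + U + b$ ($o{\left(b,U \right)} = \left(b + U\right) + 5 = \left(U + b\right) + 5 = 5 + U + b$)
$\left(\left(o{\left(-6,-4 \right)} + 22\right) - 43\right) \left(\left(N - 4\right) 5 + 12\right) = \left(\left(\left(5 - 4 - 6\right) + 22\right) - 43\right) \left(\left(\frac{1}{2} - 4\right) 5 + 12\right) = \left(\left(-5 + 22\right) - 43\right) \left(\left(- \frac{7}{2}\right) 5 + 12\right) = \left(17 - 43\right) \left(- \frac{35}{2} + 12\right) = \left(-26\right) \left(- \frac{11}{2}\right) = 143$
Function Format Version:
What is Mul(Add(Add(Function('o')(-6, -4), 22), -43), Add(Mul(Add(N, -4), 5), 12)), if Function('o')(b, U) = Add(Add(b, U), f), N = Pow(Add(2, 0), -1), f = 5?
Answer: 143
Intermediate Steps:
N = Rational(1, 2) (N = Pow(2, -1) = Rational(1, 2) ≈ 0.50000)
Function('o')(b, U) = Add(5, U, b) (Function('o')(b, U) = Add(Add(b, U), 5) = Add(Add(U, b), 5) = Add(5, U, b))
Mul(Add(Add(Function('o')(-6, -4), 22), -43), Add(Mul(Add(N, -4), 5), 12)) = Mul(Add(Add(Add(5, -4, -6), 22), -43), Add(Mul(Add(Rational(1, 2), -4), 5), 12)) = Mul(Add(Add(-5, 22), -43), Add(Mul(Rational(-7, 2), 5), 12)) = Mul(Add(17, -43), Add(Rational(-35, 2), 12)) = Mul(-26, Rational(-11, 2)) = 143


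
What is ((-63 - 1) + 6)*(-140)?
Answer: 8120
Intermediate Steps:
((-63 - 1) + 6)*(-140) = (-64 + 6)*(-140) = -58*(-140) = 8120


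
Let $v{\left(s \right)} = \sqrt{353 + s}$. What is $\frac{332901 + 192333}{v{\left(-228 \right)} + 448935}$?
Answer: $\frac{23579592579}{20154263410} - \frac{262617 \sqrt{5}}{20154263410} \approx 1.1699$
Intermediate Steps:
$\frac{332901 + 192333}{v{\left(-228 \right)} + 448935} = \frac{332901 + 192333}{\sqrt{353 - 228} + 448935} = \frac{525234}{\sqrt{125} + 448935} = \frac{525234}{5 \sqrt{5} + 448935} = \frac{525234}{448935 + 5 \sqrt{5}}$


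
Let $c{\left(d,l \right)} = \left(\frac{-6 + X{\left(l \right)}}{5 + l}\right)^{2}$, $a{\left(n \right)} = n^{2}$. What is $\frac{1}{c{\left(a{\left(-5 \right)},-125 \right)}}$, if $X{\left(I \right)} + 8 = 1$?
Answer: $\frac{14400}{169} \approx 85.207$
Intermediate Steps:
$X{\left(I \right)} = -7$ ($X{\left(I \right)} = -8 + 1 = -7$)
$c{\left(d,l \right)} = \frac{169}{\left(5 + l\right)^{2}}$ ($c{\left(d,l \right)} = \left(\frac{-6 - 7}{5 + l}\right)^{2} = \left(- \frac{13}{5 + l}\right)^{2} = \frac{169}{\left(5 + l\right)^{2}}$)
$\frac{1}{c{\left(a{\left(-5 \right)},-125 \right)}} = \frac{1}{169 \frac{1}{\left(5 - 125\right)^{2}}} = \frac{1}{169 \cdot \frac{1}{14400}} = \frac{1}{\frac{169}{14400}} = \frac{14400}{169}$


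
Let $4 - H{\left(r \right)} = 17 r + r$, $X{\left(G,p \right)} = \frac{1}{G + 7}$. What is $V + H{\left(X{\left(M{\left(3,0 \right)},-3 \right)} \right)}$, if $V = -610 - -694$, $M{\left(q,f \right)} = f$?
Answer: $\frac{598}{7} \approx 85.429$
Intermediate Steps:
$X{\left(G,p \right)} = \frac{1}{7 + G}$
$V = 84$ ($V = -610 + 694 = 84$)
$H{\left(r \right)} = 4 - 18 r$ ($H{\left(r \right)} = 4 - \left(17 r + r\right) = 4 - 18 r$)
$V + H{\left(X{\left(M{\left(3,0 \right)},-3 \right)} \right)} = 84 + \left(4 - \frac{18}{7 + 0}\right) = 84 + \left(4 - \frac{18}{7}\right) = 84 + \frac{10}{7} = \frac{598}{7}$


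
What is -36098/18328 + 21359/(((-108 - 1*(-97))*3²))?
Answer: -197520727/907236 ≈ -217.72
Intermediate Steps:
-36098/18328 + 21359/(((-108 - 1*(-97))*3²)) = -36098*1/18328 + 21359/(((-108 + 97)*9)) = -18049/9164 + 21359/((-11*9)) = -18049/9164 + 21359/(-99) = -18049/9164 + 21359*(-1/99) = -18049/9164 - 21359/99 = -197520727/907236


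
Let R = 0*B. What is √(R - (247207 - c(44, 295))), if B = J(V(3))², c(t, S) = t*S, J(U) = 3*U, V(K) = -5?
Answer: I*√234227 ≈ 483.97*I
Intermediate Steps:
c(t, S) = S*t
B = 225 (B = (3*(-5))² = (-15)² = 225)
R = 0 (R = 0*225 = 0)
√(R - (247207 - c(44, 295))) = √(0 - (247207 - 295*44)) = √(0 - (247207 - 1*12980)) = √(0 - (247207 - 12980)) = √(0 - 1*234227) = √(0 - 234227) = √(-234227) = I*√234227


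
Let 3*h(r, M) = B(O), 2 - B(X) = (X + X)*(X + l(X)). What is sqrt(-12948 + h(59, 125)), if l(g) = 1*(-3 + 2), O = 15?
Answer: I*sqrt(117786)/3 ≈ 114.4*I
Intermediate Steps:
l(g) = -1 (l(g) = 1*(-1) = -1)
B(X) = 2 - 2*X*(-1 + X) (B(X) = 2 - (X + X)*(X - 1) = 2 - 2*X*(-1 + X))
h(r, M) = -418/3 (h(r, M) = (2 - 2*15**2 + 2*15)/3 = (2 - 2*225 + 30)/3 = (2 - 450 + 30)/3 = (1/3)*(-418) = -418/3)
sqrt(-12948 + h(59, 125)) = sqrt(-12948 - 418/3) = sqrt(-39262/3) = I*sqrt(117786)/3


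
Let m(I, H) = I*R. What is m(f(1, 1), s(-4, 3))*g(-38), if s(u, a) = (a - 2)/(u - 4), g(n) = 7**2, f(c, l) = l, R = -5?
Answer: -245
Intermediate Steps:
g(n) = 49
s(u, a) = (-2 + a)/(-4 + u)
m(I, H) = -5*I (m(I, H) = I*(-5) = -5*I)
m(f(1, 1), s(-4, 3))*g(-38) = -5*1*49 = -5*49 = -245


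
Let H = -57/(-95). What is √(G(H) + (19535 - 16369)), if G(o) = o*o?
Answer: √79159/5 ≈ 56.270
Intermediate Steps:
H = ⅗ (H = -57*(-1/95) = ⅗ ≈ 0.60000)
G(o) = o²
√(G(H) + (19535 - 16369)) = √((⅗)² + (19535 - 16369)) = √(9/25 + 3166) = √(79159/25) = √79159/5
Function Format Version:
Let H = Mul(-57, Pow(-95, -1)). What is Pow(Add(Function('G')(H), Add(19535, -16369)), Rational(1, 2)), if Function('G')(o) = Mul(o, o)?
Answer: Mul(Rational(1, 5), Pow(79159, Rational(1, 2))) ≈ 56.270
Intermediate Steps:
H = Rational(3, 5) (H = Mul(-57, Rational(-1, 95)) = Rational(3, 5) ≈ 0.60000)
Function('G')(o) = Pow(o, 2)
Pow(Add(Function('G')(H), Add(19535, -16369)), Rational(1, 2)) = Pow(Add(Pow(Rational(3, 5), 2), Add(19535, -16369)), Rational(1, 2)) = Pow(Add(Rational(9, 25), 3166), Rational(1, 2)) = Pow(Rational(79159, 25), Rational(1, 2)) = Mul(Rational(1, 5), Pow(79159, Rational(1, 2)))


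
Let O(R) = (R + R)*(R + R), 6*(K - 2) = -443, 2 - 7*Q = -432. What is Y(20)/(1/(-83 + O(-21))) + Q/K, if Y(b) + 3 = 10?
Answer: 5071205/431 ≈ 11766.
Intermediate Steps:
Q = 62 (Q = 2/7 - 1/7*(-432) = 2/7 + 432/7 = 62)
K = -431/6 (K = 2 + (1/6)*(-443) = 2 - 443/6 = -431/6 ≈ -71.833)
Y(b) = 7 (Y(b) = -3 + 10 = 7)
O(R) = 4*R**2 (O(R) = (2*R)*(2*R) = 4*R**2)
Y(20)/(1/(-83 + O(-21))) + Q/K = 7/(1/(-83 + 4*(-21)**2)) + 62/(-431/6) = 7/(1/(-83 + 4*441)) + 62*(-6/431) = 7/(1/(-83 + 1764)) - 372/431 = 7/(1/1681) - 372/431 = 7*1681 - 372/431 = 11767 - 372/431 = 5071205/431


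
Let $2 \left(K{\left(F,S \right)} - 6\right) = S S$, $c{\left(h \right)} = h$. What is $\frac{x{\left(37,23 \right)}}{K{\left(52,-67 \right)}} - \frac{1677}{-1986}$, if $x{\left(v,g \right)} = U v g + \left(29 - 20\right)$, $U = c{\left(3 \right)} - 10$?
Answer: $- \frac{5359093}{2979662} \approx -1.7986$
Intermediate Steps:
$U = -7$ ($U = 3 - 10 = -7$)
$x{\left(v,g \right)} = 9 - 7 g v$ ($x{\left(v,g \right)} = - 7 v g + \left(29 - 20\right) = - 7 g v + 9 = 9 - 7 g v$)
$K{\left(F,S \right)} = 6 + \frac{S^{2}}{2}$ ($K{\left(F,S \right)} = 6 + \frac{S S}{2} = 6 + \frac{S^{2}}{2}$)
$\frac{x{\left(37,23 \right)}}{K{\left(52,-67 \right)}} - \frac{1677}{-1986} = \frac{9 - 161 \cdot 37}{6 + \frac{\left(-67\right)^{2}}{2}} - \frac{1677}{-1986} = \frac{9 - 5957}{6 + \frac{1}{2} \cdot 4489} - - \frac{559}{662} = - \frac{5948}{6 + \frac{4489}{2}} + \frac{559}{662} = - \frac{5948}{\frac{4501}{2}} + \frac{559}{662} = \left(-5948\right) \frac{2}{4501} + \frac{559}{662} = - \frac{11896}{4501} + \frac{559}{662} = - \frac{5359093}{2979662}$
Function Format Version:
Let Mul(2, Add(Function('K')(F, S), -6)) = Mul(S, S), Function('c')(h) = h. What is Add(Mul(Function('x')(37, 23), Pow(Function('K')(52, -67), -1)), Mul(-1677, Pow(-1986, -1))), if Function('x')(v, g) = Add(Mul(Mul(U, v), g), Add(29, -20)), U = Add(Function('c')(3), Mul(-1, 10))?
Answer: Rational(-5359093, 2979662) ≈ -1.7986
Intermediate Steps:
U = -7 (U = Add(3, Mul(-1, 10)) = Add(3, -10) = -7)
Function('x')(v, g) = Add(9, Mul(-7, g, v)) (Function('x')(v, g) = Add(Mul(Mul(-7, v), g), Add(29, -20)) = Add(Mul(-7, g, v), 9) = Add(9, Mul(-7, g, v)))
Function('K')(F, S) = Add(6, Mul(Rational(1, 2), Pow(S, 2))) (Function('K')(F, S) = Add(6, Mul(Rational(1, 2), Mul(S, S))) = Add(6, Mul(Rational(1, 2), Pow(S, 2))))
Add(Mul(Function('x')(37, 23), Pow(Function('K')(52, -67), -1)), Mul(-1677, Pow(-1986, -1))) = Add(Mul(Add(9, Mul(-7, 23, 37)), Pow(Add(6, Mul(Rational(1, 2), Pow(-67, 2))), -1)), Mul(-1677, Pow(-1986, -1))) = Add(Mul(Add(9, -5957), Pow(Add(6, Mul(Rational(1, 2), 4489)), -1)), Mul(-1677, Rational(-1, 1986))) = Add(Mul(-5948, Pow(Add(6, Rational(4489, 2)), -1)), Rational(559, 662)) = Add(Mul(-5948, Pow(Rational(4501, 2), -1)), Rational(559, 662)) = Add(Mul(-5948, Rational(2, 4501)), Rational(559, 662)) = Add(Rational(-11896, 4501), Rational(559, 662)) = Rational(-5359093, 2979662)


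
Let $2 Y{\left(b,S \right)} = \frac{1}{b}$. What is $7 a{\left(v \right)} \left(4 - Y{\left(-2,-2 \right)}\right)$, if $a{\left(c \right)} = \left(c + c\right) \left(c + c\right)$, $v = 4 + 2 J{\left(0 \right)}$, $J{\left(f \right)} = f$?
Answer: $1904$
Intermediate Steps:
$Y{\left(b,S \right)} = \frac{1}{2 b}$
$v = 4$ ($v = 4 + 2 \cdot 0 = 4 + 0 = 4$)
$a{\left(c \right)} = 4 c^{2}$ ($a{\left(c \right)} = 2 c 2 c = 4 c^{2}$)
$7 a{\left(v \right)} \left(4 - Y{\left(-2,-2 \right)}\right) = 7 \cdot 4 \cdot 4^{2} \left(4 - \frac{1}{2 \left(-2\right)}\right) = 7 \cdot 4 \cdot 16 \left(4 - \frac{1}{2} \left(- \frac{1}{2}\right)\right) = 7 \cdot 64 \left(4 - - \frac{1}{4}\right) = 448 \left(4 + \frac{1}{4}\right) = 448 \cdot \frac{17}{4} = 1904$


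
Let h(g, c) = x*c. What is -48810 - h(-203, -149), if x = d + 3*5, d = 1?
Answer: -46426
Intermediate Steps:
x = 16 (x = 1 + 3*5 = 1 + 15 = 16)
h(g, c) = 16*c
-48810 - h(-203, -149) = -48810 - 16*(-149) = -48810 - 1*(-2384) = -48810 + 2384 = -46426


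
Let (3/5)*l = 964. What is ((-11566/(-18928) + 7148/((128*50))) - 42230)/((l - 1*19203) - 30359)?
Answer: 239789020137/272309564800 ≈ 0.88058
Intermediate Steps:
l = 4820/3 (l = (5/3)*964 = 4820/3 ≈ 1606.7)
((-11566/(-18928) + 7148/((128*50))) - 42230)/((l - 1*19203) - 30359) = ((-11566/(-18928) + 7148/((128*50))) - 42230)/((4820/3 - 1*19203) - 30359) = ((-11566*(-1/18928) + 7148/6400) - 42230)/((4820/3 - 19203) - 30359) = ((5783/9464 + 7148*(1/6400)) - 42230)/(-52789/3 - 30359) = ((5783/9464 + 1787/1600) - 42230)/(-143866/3) = (3270621/1892800 - 42230)*(-3/143866) = -79929673379/1892800*(-3/143866) = 239789020137/272309564800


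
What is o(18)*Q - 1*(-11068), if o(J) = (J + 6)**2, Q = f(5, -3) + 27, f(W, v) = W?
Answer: 29500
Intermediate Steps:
Q = 32 (Q = 5 + 27 = 32)
o(J) = (6 + J)**2
o(18)*Q - 1*(-11068) = (6 + 18)**2*32 - 1*(-11068) = 24**2*32 + 11068 = 576*32 + 11068 = 18432 + 11068 = 29500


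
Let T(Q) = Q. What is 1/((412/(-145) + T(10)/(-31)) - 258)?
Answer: -4495/1173932 ≈ -0.0038290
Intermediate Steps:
1/((412/(-145) + T(10)/(-31)) - 258) = 1/((412/(-145) + 10/(-31)) - 258) = 1/((412*(-1/145) + 10*(-1/31)) - 258) = 1/((-412/145 - 10/31) - 258) = 1/(-14222/4495 - 258) = 1/(-1173932/4495) = -4495/1173932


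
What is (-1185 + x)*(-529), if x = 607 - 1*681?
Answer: 666011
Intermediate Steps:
x = -74 (x = 607 - 681 = -74)
(-1185 + x)*(-529) = (-1185 - 74)*(-529) = -1259*(-529) = 666011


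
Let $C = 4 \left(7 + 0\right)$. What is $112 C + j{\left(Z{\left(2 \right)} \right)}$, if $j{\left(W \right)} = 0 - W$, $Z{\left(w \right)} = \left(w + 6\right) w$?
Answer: $3120$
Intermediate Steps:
$C = 28$ ($C = 4 \cdot 7 = 28$)
$Z{\left(w \right)} = w \left(6 + w\right)$ ($Z{\left(w \right)} = \left(6 + w\right) w = w \left(6 + w\right)$)
$j{\left(W \right)} = - W$
$112 C + j{\left(Z{\left(2 \right)} \right)} = 112 \cdot 28 - 2 \left(6 + 2\right) = 3136 - 2 \cdot 8 = 3136 - 16 = 3120$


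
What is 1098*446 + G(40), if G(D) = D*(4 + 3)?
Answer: 489988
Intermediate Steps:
G(D) = 7*D (G(D) = D*7 = 7*D)
1098*446 + G(40) = 1098*446 + 7*40 = 489708 + 280 = 489988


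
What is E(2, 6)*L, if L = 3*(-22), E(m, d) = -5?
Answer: 330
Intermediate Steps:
L = -66
E(2, 6)*L = -5*(-66) = 330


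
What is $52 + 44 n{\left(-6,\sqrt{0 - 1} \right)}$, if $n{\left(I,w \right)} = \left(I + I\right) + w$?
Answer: $-476 + 44 i \approx -476.0 + 44.0 i$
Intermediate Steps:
$n{\left(I,w \right)} = w + 2 I$ ($n{\left(I,w \right)} = 2 I + w = w + 2 I$)
$52 + 44 n{\left(-6,\sqrt{0 - 1} \right)} = 52 + 44 \left(\sqrt{0 - 1} + 2 \left(-6\right)\right) = 52 + 44 \left(\sqrt{-1} - 12\right) = 52 + 44 \left(i - 12\right) = 52 + 44 \left(-12 + i\right) = 52 - \left(528 - 44 i\right) = -476 + 44 i$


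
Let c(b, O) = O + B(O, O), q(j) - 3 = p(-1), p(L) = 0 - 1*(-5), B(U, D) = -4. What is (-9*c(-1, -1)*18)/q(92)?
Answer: 405/4 ≈ 101.25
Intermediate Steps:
p(L) = 5 (p(L) = 0 + 5 = 5)
q(j) = 8 (q(j) = 3 + 5 = 8)
c(b, O) = -4 + O (c(b, O) = O - 4 = -4 + O)
(-9*c(-1, -1)*18)/q(92) = (-9*(-4 - 1)*18)/8 = (-9*(-5)*18)*(1/8) = (45*18)*(1/8) = 810*(1/8) = 405/4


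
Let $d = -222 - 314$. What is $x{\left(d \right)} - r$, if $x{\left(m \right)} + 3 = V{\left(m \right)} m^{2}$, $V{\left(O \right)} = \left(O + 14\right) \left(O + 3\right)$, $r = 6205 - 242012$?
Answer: $79933452700$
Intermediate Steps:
$r = -235807$
$V{\left(O \right)} = \left(3 + O\right) \left(14 + O\right)$ ($V{\left(O \right)} = \left(14 + O\right) \left(3 + O\right) = \left(3 + O\right) \left(14 + O\right)$)
$d = -536$ ($d = -222 - 314 = -536$)
$x{\left(m \right)} = -3 + m^{2} \left(42 + m^{2} + 17 m\right)$ ($x{\left(m \right)} = -3 + \left(42 + m^{2} + 17 m\right) m^{2} = -3 + m^{2} \left(42 + m^{2} + 17 m\right)$)
$x{\left(d \right)} - r = \left(-3 + \left(-536\right)^{2} \left(42 + \left(-536\right)^{2} + 17 \left(-536\right)\right)\right) - -235807 = \left(-3 + 287296 \left(42 + 287296 - 9112\right)\right) + 235807 = \left(-3 + 287296 \cdot 278226\right) + 235807 = \left(-3 + 79933216896\right) + 235807 = 79933216893 + 235807 = 79933452700$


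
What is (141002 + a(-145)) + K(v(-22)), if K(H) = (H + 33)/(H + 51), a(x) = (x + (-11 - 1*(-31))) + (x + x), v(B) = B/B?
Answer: 3655279/26 ≈ 1.4059e+5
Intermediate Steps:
v(B) = 1
a(x) = 20 + 3*x (a(x) = (x + (-11 + 31)) + 2*x = (x + 20) + 2*x = (20 + x) + 2*x = 20 + 3*x)
K(H) = (33 + H)/(51 + H)
(141002 + a(-145)) + K(v(-22)) = (141002 + (20 + 3*(-145))) + (33 + 1)/(51 + 1) = (141002 + (20 - 435)) + 34/52 = (141002 - 415) + (1/52)*34 = 140587 + 17/26 = 3655279/26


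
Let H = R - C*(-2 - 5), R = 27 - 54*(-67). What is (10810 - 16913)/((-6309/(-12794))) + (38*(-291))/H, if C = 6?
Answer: -95985765052/7753761 ≈ -12379.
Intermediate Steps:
R = 3645 (R = 27 + 3618 = 3645)
H = 3687 (H = 3645 - 6*(-2 - 5) = 3645 - 6*(-7) = 3645 - 1*(-42) = 3645 + 42 = 3687)
(10810 - 16913)/((-6309/(-12794))) + (38*(-291))/H = (10810 - 16913)/((-6309/(-12794))) + (38*(-291))/3687 = -6103/((-6309*(-1/12794))) - 11058*1/3687 = -6103/6309/12794 - 3686/1229 = -6103*12794/6309 - 3686/1229 = -78081782/6309 - 3686/1229 = -95985765052/7753761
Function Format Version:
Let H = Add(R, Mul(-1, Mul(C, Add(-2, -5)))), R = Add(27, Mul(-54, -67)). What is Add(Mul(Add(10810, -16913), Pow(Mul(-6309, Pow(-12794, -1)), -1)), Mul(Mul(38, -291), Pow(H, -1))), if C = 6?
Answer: Rational(-95985765052, 7753761) ≈ -12379.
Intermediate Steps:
R = 3645 (R = Add(27, 3618) = 3645)
H = 3687 (H = Add(3645, Mul(-1, Mul(6, Add(-2, -5)))) = Add(3645, Mul(-1, Mul(6, -7))) = Add(3645, Mul(-1, -42)) = Add(3645, 42) = 3687)
Add(Mul(Add(10810, -16913), Pow(Mul(-6309, Pow(-12794, -1)), -1)), Mul(Mul(38, -291), Pow(H, -1))) = Add(Mul(Add(10810, -16913), Pow(Mul(-6309, Pow(-12794, -1)), -1)), Mul(Mul(38, -291), Pow(3687, -1))) = Add(Mul(-6103, Pow(Mul(-6309, Rational(-1, 12794)), -1)), Mul(-11058, Rational(1, 3687))) = Add(Mul(-6103, Pow(Rational(6309, 12794), -1)), Rational(-3686, 1229)) = Add(Mul(-6103, Rational(12794, 6309)), Rational(-3686, 1229)) = Add(Rational(-78081782, 6309), Rational(-3686, 1229)) = Rational(-95985765052, 7753761)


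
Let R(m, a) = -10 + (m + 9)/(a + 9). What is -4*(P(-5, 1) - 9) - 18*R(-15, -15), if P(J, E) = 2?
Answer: 190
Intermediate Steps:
R(m, a) = -10 + (9 + m)/(9 + a)
-4*(P(-5, 1) - 9) - 18*R(-15, -15) = -4*(2 - 9) - 18*(-81 - 15 - 10*(-15))/(9 - 15) = -4*(-7) - 18*(-81 - 15 + 150)/(-6) = 28 - (-3)*54 = 28 - 18*(-9) = 28 + 162 = 190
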